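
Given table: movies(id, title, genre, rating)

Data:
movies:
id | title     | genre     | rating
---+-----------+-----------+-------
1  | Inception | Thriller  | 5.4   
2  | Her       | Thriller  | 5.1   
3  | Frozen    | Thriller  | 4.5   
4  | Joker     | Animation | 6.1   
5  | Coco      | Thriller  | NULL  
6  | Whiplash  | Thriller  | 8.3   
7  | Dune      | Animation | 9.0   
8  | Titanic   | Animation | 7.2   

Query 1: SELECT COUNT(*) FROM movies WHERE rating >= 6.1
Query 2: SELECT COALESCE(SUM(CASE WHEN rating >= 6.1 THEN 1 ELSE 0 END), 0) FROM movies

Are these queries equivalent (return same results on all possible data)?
Yes, equivalent

Both queries return: [(4,)]

Reason: COUNT with WHERE vs conditional SUM (COALESCE handles empty-table NULL)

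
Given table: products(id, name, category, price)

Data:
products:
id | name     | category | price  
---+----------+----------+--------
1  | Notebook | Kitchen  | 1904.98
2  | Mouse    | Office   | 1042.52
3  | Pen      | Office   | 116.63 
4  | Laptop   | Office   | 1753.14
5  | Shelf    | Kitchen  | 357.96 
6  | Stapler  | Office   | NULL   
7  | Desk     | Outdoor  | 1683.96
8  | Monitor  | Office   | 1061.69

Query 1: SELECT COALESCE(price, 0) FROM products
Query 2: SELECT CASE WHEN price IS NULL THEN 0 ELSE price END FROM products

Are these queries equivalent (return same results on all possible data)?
Yes, equivalent

Both queries return: [(0,), (116.63,), (357.96,), (1042.52,), (1061.69,), (1683.96,), (1753.14,), (1904.98,)]

Reason: COALESCE vs CASE for NULL handling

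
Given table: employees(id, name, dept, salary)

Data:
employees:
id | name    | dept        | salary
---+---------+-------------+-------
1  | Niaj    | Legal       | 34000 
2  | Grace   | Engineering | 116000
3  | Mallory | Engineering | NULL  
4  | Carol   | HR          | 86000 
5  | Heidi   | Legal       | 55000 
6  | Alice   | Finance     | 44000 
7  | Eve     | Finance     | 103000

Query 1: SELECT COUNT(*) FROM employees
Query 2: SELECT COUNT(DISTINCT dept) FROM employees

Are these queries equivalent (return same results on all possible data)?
No, not equivalent

Query 1 returns: [(7,)]
Query 2 returns: [(4,)]

Reason: COUNT(*) counts rows, COUNT(DISTINCT dept) counts unique depts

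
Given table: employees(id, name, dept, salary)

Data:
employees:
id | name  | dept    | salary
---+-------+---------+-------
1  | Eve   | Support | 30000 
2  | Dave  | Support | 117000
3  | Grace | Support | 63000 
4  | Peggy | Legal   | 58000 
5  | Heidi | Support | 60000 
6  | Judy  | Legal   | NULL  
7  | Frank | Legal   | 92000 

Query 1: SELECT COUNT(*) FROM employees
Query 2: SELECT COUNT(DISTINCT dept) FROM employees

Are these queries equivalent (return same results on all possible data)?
No, not equivalent

Query 1 returns: [(7,)]
Query 2 returns: [(2,)]

Reason: COUNT(*) counts rows, COUNT(DISTINCT dept) counts unique depts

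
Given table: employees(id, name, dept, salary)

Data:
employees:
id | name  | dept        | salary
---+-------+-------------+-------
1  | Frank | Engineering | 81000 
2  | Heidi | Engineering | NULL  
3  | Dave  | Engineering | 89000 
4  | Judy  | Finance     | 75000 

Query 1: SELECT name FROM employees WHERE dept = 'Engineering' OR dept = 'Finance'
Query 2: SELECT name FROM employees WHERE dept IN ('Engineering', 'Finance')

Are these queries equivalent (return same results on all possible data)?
Yes, equivalent

Both queries return: [('Dave',), ('Frank',), ('Heidi',), ('Judy',)]

Reason: OR vs IN are equivalent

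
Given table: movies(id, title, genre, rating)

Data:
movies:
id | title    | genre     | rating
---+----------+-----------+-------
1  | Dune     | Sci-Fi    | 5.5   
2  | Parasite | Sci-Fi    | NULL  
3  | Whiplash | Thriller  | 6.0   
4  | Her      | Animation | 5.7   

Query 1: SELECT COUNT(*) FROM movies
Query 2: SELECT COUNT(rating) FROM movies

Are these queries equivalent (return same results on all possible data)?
No, not equivalent

Query 1 returns: [(4,)]
Query 2 returns: [(3,)]

Reason: COUNT(*) includes NULLs, COUNT(column) excludes them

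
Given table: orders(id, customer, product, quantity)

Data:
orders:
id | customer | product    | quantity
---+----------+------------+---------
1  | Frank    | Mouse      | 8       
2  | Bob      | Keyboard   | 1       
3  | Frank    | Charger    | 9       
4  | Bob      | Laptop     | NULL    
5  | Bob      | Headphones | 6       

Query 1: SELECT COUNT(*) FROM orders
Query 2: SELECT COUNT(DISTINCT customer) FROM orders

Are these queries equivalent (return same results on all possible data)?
No, not equivalent

Query 1 returns: [(5,)]
Query 2 returns: [(2,)]

Reason: COUNT(*) counts rows, COUNT(DISTINCT customer) counts unique customers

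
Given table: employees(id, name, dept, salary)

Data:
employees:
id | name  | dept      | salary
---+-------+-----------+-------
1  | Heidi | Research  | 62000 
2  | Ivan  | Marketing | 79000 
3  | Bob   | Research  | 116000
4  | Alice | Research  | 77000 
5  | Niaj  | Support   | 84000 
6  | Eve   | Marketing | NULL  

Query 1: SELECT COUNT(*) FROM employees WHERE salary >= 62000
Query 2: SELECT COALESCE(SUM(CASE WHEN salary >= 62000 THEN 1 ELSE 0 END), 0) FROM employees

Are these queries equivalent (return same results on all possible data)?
Yes, equivalent

Both queries return: [(5,)]

Reason: COUNT with WHERE vs conditional SUM (COALESCE handles empty-table NULL)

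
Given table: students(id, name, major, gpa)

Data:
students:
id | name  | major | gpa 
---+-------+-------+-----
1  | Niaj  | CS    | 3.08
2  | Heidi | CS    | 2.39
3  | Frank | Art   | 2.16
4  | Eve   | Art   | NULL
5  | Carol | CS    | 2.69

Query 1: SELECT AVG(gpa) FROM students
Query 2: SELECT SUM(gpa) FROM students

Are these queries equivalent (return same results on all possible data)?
No, not equivalent

Query 1 returns: [(2.58,)]
Query 2 returns: [(10.32,)]

Reason: AVG vs SUM give different aggregate values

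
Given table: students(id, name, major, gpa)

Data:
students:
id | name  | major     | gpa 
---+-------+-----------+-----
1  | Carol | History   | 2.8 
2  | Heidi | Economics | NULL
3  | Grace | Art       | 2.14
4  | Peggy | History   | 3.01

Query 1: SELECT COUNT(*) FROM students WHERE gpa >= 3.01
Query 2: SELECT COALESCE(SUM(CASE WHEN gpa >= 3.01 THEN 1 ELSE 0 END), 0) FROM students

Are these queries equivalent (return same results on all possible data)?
Yes, equivalent

Both queries return: [(1,)]

Reason: COUNT with WHERE vs conditional SUM (COALESCE handles empty-table NULL)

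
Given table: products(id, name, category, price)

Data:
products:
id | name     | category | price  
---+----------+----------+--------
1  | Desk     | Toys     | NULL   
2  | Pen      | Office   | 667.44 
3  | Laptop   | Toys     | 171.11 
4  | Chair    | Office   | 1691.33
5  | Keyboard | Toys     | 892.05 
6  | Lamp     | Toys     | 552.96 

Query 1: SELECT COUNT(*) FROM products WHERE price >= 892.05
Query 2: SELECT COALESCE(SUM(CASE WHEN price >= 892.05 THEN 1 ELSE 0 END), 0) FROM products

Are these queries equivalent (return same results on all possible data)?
Yes, equivalent

Both queries return: [(2,)]

Reason: COUNT with WHERE vs conditional SUM (COALESCE handles empty-table NULL)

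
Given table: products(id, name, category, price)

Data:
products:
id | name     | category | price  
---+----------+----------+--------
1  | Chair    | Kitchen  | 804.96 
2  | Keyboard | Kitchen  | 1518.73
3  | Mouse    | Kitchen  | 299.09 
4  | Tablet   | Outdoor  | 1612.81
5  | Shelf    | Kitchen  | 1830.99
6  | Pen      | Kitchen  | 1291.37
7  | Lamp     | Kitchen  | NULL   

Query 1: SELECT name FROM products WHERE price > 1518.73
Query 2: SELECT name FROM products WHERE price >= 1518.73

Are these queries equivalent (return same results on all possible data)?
No, not equivalent

Query 1 returns: [('Tablet',), ('Shelf',)]
Query 2 returns: [('Keyboard',), ('Tablet',), ('Shelf',)]

Reason: > vs >= gives different results when price = 1518.73 exists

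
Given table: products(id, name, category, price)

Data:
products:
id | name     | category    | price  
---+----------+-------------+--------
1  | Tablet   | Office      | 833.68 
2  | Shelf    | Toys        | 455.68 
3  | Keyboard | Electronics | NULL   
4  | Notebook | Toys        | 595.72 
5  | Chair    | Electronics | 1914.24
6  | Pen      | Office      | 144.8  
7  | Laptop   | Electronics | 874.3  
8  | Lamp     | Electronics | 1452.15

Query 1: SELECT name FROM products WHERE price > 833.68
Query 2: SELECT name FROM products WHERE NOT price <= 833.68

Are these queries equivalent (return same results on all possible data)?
Yes, equivalent

Both queries return: [('Chair',), ('Lamp',), ('Laptop',)]

Reason: Both filter price > 833.68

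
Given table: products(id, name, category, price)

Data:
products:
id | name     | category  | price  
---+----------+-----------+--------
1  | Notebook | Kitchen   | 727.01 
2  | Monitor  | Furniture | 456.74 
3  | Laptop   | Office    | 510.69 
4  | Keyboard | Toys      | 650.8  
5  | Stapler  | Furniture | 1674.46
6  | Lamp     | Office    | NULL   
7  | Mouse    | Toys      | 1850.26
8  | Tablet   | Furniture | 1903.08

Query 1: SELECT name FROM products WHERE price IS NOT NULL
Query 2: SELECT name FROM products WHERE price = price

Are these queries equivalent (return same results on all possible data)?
Yes, equivalent

Both queries return: [('Keyboard',), ('Laptop',), ('Monitor',), ('Mouse',), ('Notebook',), ('Stapler',), ('Tablet',)]

Reason: IS NOT NULL vs self-equality (both exclude NULLs)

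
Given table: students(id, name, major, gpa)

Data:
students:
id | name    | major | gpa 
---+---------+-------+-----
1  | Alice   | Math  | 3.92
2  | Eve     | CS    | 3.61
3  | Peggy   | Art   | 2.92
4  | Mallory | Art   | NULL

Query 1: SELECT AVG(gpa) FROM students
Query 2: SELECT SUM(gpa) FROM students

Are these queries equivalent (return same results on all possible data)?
No, not equivalent

Query 1 returns: [(3.483333333333333,)]
Query 2 returns: [(10.45,)]

Reason: AVG vs SUM give different aggregate values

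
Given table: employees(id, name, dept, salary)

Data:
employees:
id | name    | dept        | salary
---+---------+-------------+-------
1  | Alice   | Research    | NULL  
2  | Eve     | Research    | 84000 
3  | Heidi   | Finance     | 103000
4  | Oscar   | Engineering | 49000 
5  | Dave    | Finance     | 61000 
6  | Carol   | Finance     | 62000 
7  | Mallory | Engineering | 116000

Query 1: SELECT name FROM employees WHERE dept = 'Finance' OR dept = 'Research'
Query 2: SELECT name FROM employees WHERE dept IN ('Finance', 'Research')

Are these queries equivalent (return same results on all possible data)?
Yes, equivalent

Both queries return: [('Alice',), ('Carol',), ('Dave',), ('Eve',), ('Heidi',)]

Reason: OR vs IN are equivalent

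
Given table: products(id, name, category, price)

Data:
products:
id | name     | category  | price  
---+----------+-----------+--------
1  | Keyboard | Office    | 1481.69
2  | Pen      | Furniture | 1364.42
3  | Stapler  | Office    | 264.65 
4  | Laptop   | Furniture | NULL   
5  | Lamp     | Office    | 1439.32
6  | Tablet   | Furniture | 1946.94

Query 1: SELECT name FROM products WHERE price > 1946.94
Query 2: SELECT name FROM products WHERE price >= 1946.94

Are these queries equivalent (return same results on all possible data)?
No, not equivalent

Query 1 returns: []
Query 2 returns: [('Tablet',)]

Reason: > vs >= gives different results when price = 1946.94 exists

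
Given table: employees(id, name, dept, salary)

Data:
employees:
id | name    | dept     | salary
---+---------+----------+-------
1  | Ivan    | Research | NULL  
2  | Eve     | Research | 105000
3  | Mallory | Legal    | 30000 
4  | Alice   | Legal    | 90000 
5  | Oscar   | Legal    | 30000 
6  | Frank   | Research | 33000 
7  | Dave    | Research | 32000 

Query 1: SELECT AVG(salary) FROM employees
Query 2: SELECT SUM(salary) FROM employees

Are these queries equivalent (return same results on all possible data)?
No, not equivalent

Query 1 returns: [(53333.333333333336,)]
Query 2 returns: [(320000,)]

Reason: AVG vs SUM give different aggregate values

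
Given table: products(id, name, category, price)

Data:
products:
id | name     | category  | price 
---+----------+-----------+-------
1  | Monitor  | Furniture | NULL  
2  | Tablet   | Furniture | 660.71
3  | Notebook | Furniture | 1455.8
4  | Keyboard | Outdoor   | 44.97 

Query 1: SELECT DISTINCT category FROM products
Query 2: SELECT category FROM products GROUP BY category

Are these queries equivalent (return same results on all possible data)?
Yes, equivalent

Both queries return: [('Furniture',), ('Outdoor',)]

Reason: Both get unique categorys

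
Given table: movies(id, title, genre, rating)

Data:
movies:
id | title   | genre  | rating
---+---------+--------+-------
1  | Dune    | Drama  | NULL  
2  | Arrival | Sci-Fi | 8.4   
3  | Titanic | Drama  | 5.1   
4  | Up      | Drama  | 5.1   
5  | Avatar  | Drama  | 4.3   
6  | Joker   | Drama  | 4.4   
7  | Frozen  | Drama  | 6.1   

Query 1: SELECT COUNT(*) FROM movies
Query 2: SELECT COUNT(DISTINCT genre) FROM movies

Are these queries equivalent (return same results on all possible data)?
No, not equivalent

Query 1 returns: [(7,)]
Query 2 returns: [(2,)]

Reason: COUNT(*) counts rows, COUNT(DISTINCT genre) counts unique genres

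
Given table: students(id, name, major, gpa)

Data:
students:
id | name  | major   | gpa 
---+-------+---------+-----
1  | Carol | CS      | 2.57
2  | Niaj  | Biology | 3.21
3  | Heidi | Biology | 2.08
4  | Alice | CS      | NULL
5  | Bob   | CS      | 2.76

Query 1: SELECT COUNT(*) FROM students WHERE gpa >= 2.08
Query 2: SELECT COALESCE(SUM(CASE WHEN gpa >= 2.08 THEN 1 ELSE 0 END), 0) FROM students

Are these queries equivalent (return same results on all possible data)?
Yes, equivalent

Both queries return: [(4,)]

Reason: COUNT with WHERE vs conditional SUM (COALESCE handles empty-table NULL)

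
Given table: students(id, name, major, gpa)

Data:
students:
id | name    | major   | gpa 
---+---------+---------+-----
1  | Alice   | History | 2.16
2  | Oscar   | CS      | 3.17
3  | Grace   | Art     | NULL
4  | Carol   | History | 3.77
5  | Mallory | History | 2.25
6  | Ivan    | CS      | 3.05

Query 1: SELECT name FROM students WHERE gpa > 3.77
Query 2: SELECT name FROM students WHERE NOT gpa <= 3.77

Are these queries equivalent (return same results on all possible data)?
Yes, equivalent

Both queries return: []

Reason: Both filter gpa > 3.77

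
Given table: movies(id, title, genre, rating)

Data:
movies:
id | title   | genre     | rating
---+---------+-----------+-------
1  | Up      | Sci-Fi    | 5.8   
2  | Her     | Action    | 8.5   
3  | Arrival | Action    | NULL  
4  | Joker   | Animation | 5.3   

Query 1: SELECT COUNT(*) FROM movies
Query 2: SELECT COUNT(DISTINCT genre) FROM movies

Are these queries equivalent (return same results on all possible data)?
No, not equivalent

Query 1 returns: [(4,)]
Query 2 returns: [(3,)]

Reason: COUNT(*) counts rows, COUNT(DISTINCT genre) counts unique genres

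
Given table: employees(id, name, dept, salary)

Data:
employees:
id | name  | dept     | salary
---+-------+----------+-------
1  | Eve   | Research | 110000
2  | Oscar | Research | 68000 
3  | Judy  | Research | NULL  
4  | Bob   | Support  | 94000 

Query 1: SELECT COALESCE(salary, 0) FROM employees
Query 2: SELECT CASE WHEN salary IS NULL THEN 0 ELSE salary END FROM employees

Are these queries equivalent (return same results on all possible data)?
Yes, equivalent

Both queries return: [(0,), (68000,), (94000,), (110000,)]

Reason: COALESCE vs CASE for NULL handling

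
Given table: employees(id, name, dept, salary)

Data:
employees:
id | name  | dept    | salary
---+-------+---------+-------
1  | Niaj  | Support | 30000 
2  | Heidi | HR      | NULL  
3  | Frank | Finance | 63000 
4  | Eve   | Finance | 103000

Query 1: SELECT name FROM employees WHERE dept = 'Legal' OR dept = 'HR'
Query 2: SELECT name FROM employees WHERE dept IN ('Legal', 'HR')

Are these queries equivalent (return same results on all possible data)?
Yes, equivalent

Both queries return: [('Heidi',)]

Reason: OR vs IN are equivalent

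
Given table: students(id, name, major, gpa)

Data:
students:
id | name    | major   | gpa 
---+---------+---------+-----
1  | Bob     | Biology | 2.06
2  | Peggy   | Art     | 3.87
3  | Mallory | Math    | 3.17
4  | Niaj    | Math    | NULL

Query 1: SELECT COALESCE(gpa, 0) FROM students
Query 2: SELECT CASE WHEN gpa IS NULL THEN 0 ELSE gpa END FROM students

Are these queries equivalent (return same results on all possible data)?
Yes, equivalent

Both queries return: [(0,), (2.06,), (3.17,), (3.87,)]

Reason: COALESCE vs CASE for NULL handling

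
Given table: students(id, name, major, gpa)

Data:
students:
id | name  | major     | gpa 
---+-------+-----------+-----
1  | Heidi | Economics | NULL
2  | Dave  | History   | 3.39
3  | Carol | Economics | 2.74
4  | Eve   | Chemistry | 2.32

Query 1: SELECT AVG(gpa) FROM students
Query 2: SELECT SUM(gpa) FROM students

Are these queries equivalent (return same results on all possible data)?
No, not equivalent

Query 1 returns: [(2.8166666666666664,)]
Query 2 returns: [(8.45,)]

Reason: AVG vs SUM give different aggregate values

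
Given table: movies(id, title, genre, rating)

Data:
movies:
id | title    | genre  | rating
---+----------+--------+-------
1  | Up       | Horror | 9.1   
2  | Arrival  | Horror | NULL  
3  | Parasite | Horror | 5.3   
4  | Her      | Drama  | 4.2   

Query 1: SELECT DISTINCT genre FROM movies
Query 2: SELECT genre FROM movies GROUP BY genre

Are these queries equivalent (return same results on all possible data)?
Yes, equivalent

Both queries return: [('Drama',), ('Horror',)]

Reason: Both get unique genres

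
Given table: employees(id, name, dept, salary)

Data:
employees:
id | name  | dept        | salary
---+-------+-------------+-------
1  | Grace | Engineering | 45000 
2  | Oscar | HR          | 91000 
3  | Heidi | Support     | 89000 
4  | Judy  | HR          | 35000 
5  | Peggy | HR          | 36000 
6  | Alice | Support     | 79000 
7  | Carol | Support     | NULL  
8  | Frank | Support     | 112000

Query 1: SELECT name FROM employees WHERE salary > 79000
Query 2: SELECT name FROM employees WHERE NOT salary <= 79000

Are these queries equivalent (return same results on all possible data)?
Yes, equivalent

Both queries return: [('Frank',), ('Heidi',), ('Oscar',)]

Reason: Both filter salary > 79000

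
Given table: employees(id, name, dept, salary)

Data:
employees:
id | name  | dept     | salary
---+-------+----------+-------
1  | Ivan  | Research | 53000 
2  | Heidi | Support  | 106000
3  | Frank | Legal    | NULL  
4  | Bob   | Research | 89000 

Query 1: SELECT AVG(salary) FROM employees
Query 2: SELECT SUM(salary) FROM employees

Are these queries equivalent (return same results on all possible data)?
No, not equivalent

Query 1 returns: [(82666.66666666667,)]
Query 2 returns: [(248000,)]

Reason: AVG vs SUM give different aggregate values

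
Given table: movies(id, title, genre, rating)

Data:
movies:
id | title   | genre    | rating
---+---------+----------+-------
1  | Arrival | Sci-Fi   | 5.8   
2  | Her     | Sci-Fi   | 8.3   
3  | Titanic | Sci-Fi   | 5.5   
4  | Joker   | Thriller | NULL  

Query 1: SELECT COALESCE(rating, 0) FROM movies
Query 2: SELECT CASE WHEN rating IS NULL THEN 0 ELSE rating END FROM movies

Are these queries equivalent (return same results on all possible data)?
Yes, equivalent

Both queries return: [(0,), (5.5,), (5.8,), (8.3,)]

Reason: COALESCE vs CASE for NULL handling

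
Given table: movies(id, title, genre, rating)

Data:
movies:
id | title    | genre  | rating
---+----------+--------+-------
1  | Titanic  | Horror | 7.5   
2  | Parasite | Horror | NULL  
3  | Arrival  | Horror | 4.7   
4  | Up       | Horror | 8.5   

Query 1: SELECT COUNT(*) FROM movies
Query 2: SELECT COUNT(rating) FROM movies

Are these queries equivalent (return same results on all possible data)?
No, not equivalent

Query 1 returns: [(4,)]
Query 2 returns: [(3,)]

Reason: COUNT(*) includes NULLs, COUNT(column) excludes them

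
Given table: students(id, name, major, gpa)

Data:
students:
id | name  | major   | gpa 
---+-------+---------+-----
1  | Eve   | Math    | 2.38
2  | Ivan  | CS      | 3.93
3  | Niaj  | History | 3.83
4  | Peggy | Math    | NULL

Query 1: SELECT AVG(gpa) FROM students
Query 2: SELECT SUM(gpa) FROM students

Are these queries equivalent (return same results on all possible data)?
No, not equivalent

Query 1 returns: [(3.3800000000000003,)]
Query 2 returns: [(10.14,)]

Reason: AVG vs SUM give different aggregate values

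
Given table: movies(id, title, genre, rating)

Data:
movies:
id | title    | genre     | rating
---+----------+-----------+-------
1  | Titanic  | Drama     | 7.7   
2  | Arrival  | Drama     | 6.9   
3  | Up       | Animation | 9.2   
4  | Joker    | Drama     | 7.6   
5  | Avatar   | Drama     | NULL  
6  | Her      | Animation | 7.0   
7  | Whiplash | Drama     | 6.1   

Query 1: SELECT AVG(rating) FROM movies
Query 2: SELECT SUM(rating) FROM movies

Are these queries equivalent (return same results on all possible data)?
No, not equivalent

Query 1 returns: [(7.416666666666667,)]
Query 2 returns: [(44.5,)]

Reason: AVG vs SUM give different aggregate values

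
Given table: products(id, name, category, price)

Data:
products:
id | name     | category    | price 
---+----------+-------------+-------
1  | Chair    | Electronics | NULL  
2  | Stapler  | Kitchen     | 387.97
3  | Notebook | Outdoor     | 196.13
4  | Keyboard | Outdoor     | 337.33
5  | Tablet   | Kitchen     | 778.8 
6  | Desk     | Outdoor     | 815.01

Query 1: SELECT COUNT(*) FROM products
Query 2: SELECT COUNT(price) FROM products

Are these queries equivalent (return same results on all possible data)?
No, not equivalent

Query 1 returns: [(6,)]
Query 2 returns: [(5,)]

Reason: COUNT(*) includes NULLs, COUNT(column) excludes them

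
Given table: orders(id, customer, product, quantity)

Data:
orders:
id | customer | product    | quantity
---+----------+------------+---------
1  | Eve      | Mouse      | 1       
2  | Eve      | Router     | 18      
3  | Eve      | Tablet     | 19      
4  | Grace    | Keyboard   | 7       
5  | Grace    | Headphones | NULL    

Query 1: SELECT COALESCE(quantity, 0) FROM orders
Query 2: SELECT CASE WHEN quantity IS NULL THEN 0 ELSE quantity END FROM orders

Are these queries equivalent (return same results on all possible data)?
Yes, equivalent

Both queries return: [(0,), (1,), (7,), (18,), (19,)]

Reason: COALESCE vs CASE for NULL handling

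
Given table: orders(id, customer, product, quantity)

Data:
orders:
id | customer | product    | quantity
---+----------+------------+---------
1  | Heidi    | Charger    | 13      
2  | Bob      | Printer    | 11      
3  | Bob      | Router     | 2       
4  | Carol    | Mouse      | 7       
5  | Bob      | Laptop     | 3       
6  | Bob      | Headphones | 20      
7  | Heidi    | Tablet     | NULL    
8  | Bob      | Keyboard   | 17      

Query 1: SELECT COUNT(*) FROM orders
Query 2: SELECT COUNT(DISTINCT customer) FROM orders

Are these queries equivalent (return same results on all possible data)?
No, not equivalent

Query 1 returns: [(8,)]
Query 2 returns: [(3,)]

Reason: COUNT(*) counts rows, COUNT(DISTINCT customer) counts unique customers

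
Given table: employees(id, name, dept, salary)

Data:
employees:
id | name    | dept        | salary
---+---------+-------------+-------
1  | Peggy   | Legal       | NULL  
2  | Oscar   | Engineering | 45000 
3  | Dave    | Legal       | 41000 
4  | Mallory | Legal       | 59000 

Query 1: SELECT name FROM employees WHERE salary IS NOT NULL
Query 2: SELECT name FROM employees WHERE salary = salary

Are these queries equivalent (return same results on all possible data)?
Yes, equivalent

Both queries return: [('Dave',), ('Mallory',), ('Oscar',)]

Reason: IS NOT NULL vs self-equality (both exclude NULLs)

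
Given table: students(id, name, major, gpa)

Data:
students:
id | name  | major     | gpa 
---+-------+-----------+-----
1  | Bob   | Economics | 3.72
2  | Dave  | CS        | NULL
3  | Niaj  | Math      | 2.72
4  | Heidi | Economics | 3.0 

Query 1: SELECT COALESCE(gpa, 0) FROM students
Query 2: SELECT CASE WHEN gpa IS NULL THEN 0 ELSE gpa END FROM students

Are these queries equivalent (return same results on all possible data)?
Yes, equivalent

Both queries return: [(0,), (2.72,), (3.0,), (3.72,)]

Reason: COALESCE vs CASE for NULL handling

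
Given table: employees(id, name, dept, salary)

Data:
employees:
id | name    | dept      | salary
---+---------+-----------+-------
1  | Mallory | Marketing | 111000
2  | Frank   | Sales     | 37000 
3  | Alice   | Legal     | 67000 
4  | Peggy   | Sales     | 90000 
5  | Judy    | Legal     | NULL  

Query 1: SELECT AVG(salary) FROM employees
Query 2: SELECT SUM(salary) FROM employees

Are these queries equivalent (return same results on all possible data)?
No, not equivalent

Query 1 returns: [(76250.0,)]
Query 2 returns: [(305000,)]

Reason: AVG vs SUM give different aggregate values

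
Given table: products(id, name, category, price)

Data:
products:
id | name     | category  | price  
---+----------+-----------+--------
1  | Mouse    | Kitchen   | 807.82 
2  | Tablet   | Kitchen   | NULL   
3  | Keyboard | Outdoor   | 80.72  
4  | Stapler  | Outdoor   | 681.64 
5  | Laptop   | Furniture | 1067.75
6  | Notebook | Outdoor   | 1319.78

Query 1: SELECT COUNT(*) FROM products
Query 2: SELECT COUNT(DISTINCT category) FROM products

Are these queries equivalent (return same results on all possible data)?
No, not equivalent

Query 1 returns: [(6,)]
Query 2 returns: [(3,)]

Reason: COUNT(*) counts rows, COUNT(DISTINCT category) counts unique categorys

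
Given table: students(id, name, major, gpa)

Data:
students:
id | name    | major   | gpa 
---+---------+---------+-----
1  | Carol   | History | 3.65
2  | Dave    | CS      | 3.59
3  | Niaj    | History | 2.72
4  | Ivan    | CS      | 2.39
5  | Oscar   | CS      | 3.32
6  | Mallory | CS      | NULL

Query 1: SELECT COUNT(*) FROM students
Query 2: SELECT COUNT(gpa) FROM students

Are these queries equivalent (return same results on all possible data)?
No, not equivalent

Query 1 returns: [(6,)]
Query 2 returns: [(5,)]

Reason: COUNT(*) includes NULLs, COUNT(column) excludes them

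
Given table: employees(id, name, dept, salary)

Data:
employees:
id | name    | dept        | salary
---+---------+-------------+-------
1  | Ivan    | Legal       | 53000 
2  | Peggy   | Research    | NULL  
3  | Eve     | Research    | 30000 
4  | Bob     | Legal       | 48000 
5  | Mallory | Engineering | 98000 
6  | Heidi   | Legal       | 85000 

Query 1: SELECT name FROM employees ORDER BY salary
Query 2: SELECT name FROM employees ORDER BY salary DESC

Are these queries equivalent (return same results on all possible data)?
No, not equivalent

Query 1 returns: [('Peggy',), ('Eve',), ('Bob',), ('Ivan',), ('Heidi',), ('Mallory',)]
Query 2 returns: [('Mallory',), ('Heidi',), ('Ivan',), ('Bob',), ('Eve',), ('Peggy',)]

Reason: ASC vs DESC gives opposite ordering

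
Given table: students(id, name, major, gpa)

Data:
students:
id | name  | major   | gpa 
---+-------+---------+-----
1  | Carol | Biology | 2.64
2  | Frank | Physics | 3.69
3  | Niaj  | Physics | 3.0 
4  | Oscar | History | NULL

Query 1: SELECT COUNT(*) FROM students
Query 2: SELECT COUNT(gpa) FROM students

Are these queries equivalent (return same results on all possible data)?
No, not equivalent

Query 1 returns: [(4,)]
Query 2 returns: [(3,)]

Reason: COUNT(*) includes NULLs, COUNT(column) excludes them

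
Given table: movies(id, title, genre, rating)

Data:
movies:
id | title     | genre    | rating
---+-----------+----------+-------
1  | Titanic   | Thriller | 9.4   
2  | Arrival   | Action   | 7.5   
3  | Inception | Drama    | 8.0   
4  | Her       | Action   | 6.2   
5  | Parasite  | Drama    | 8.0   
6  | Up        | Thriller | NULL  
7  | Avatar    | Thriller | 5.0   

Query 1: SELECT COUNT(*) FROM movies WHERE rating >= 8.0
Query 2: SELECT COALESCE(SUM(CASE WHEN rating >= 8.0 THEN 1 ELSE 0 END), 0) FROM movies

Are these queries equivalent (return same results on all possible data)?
Yes, equivalent

Both queries return: [(3,)]

Reason: COUNT with WHERE vs conditional SUM (COALESCE handles empty-table NULL)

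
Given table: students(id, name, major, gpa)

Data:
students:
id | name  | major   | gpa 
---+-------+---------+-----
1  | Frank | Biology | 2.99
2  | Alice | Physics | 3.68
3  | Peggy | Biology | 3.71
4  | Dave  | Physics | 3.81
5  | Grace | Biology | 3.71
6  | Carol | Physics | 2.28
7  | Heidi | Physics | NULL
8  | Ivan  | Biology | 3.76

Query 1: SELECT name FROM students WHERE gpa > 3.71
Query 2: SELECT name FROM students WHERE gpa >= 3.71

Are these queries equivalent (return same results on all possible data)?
No, not equivalent

Query 1 returns: [('Dave',), ('Ivan',)]
Query 2 returns: [('Peggy',), ('Dave',), ('Grace',), ('Ivan',)]

Reason: > vs >= gives different results when gpa = 3.71 exists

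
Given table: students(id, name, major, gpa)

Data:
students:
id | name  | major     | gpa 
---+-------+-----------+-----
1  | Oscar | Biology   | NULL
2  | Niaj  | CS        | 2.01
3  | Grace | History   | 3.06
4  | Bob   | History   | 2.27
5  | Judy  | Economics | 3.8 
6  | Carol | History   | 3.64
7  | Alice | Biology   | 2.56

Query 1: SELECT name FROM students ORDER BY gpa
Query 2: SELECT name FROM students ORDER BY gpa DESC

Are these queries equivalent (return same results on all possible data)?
No, not equivalent

Query 1 returns: [('Oscar',), ('Niaj',), ('Bob',), ('Alice',), ('Grace',), ('Carol',), ('Judy',)]
Query 2 returns: [('Judy',), ('Carol',), ('Grace',), ('Alice',), ('Bob',), ('Niaj',), ('Oscar',)]

Reason: ASC vs DESC gives opposite ordering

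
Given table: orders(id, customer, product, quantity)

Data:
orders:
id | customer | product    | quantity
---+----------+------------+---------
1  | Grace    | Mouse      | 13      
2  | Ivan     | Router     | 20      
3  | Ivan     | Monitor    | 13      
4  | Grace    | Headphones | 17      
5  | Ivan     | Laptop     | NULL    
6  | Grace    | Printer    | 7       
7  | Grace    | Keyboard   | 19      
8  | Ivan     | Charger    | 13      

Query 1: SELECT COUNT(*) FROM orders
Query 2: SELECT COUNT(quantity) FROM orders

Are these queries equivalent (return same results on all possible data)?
No, not equivalent

Query 1 returns: [(8,)]
Query 2 returns: [(7,)]

Reason: COUNT(*) includes NULLs, COUNT(column) excludes them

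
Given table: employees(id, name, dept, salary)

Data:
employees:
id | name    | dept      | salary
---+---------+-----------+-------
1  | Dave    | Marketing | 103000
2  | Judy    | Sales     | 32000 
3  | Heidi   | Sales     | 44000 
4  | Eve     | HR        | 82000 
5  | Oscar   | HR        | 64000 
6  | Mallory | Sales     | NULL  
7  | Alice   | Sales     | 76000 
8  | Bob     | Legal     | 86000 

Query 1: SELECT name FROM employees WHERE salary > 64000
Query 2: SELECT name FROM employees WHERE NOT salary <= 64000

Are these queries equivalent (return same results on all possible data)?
Yes, equivalent

Both queries return: [('Alice',), ('Bob',), ('Dave',), ('Eve',)]

Reason: Both filter salary > 64000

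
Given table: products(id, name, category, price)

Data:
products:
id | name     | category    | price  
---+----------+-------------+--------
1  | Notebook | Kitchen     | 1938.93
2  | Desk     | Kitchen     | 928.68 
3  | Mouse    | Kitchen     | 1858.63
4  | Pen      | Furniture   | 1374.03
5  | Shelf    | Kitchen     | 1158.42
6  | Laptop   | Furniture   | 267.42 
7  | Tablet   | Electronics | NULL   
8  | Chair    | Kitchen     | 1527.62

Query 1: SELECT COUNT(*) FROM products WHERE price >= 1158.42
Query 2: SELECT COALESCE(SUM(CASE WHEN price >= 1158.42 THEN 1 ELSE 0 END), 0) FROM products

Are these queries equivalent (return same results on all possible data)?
Yes, equivalent

Both queries return: [(5,)]

Reason: COUNT with WHERE vs conditional SUM (COALESCE handles empty-table NULL)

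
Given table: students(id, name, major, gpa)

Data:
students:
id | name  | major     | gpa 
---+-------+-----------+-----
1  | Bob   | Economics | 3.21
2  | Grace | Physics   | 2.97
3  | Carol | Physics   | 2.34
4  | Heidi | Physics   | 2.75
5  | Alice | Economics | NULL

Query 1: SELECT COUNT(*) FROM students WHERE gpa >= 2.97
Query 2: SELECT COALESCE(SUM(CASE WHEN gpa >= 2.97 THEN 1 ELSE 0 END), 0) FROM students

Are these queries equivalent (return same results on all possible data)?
Yes, equivalent

Both queries return: [(2,)]

Reason: COUNT with WHERE vs conditional SUM (COALESCE handles empty-table NULL)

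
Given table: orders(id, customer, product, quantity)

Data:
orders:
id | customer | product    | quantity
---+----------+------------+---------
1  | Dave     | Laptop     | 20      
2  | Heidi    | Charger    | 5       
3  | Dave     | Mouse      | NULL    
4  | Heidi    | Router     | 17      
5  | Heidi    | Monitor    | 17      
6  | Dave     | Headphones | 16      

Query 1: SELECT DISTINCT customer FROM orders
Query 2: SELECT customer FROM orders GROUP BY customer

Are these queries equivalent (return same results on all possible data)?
Yes, equivalent

Both queries return: [('Dave',), ('Heidi',)]

Reason: Both get unique customers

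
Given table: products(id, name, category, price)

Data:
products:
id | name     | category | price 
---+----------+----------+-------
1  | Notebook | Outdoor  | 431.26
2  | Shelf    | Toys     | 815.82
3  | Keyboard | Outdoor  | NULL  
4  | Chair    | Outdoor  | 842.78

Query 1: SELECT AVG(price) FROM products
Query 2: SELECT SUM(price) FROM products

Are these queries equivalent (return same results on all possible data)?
No, not equivalent

Query 1 returns: [(696.62,)]
Query 2 returns: [(2089.86,)]

Reason: AVG vs SUM give different aggregate values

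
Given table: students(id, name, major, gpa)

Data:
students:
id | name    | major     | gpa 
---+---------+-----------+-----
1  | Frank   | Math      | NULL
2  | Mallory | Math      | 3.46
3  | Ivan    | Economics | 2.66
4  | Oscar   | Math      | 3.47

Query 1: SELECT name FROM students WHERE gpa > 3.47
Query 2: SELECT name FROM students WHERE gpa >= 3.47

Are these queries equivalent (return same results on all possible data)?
No, not equivalent

Query 1 returns: []
Query 2 returns: [('Oscar',)]

Reason: > vs >= gives different results when gpa = 3.47 exists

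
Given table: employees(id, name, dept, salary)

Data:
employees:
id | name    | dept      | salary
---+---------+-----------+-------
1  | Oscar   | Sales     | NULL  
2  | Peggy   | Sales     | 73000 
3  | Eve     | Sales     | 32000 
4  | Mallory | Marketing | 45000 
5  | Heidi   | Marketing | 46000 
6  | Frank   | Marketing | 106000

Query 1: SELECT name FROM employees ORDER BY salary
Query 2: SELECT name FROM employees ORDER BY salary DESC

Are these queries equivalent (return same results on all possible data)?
No, not equivalent

Query 1 returns: [('Oscar',), ('Eve',), ('Mallory',), ('Heidi',), ('Peggy',), ('Frank',)]
Query 2 returns: [('Frank',), ('Peggy',), ('Heidi',), ('Mallory',), ('Eve',), ('Oscar',)]

Reason: ASC vs DESC gives opposite ordering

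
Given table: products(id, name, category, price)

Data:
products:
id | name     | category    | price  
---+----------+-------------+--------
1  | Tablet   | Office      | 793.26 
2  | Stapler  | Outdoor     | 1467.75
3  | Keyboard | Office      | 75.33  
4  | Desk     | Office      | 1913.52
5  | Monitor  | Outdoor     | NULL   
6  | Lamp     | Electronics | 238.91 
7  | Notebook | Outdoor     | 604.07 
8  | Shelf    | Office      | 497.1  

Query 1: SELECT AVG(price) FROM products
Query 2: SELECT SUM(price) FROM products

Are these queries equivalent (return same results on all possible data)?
No, not equivalent

Query 1 returns: [(798.5628571428571,)]
Query 2 returns: [(5589.94,)]

Reason: AVG vs SUM give different aggregate values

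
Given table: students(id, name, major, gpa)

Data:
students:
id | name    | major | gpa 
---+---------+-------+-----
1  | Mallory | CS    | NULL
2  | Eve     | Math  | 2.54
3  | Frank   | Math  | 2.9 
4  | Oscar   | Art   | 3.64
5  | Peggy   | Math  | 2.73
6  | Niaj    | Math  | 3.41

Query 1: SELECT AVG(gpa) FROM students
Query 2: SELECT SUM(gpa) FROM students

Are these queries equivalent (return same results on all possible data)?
No, not equivalent

Query 1 returns: [(3.044,)]
Query 2 returns: [(15.22,)]

Reason: AVG vs SUM give different aggregate values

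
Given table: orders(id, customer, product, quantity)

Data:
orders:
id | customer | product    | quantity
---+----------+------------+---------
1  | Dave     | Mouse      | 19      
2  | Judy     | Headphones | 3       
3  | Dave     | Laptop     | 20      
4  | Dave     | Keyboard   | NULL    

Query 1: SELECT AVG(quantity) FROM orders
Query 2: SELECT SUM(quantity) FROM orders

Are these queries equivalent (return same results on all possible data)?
No, not equivalent

Query 1 returns: [(14.0,)]
Query 2 returns: [(42,)]

Reason: AVG vs SUM give different aggregate values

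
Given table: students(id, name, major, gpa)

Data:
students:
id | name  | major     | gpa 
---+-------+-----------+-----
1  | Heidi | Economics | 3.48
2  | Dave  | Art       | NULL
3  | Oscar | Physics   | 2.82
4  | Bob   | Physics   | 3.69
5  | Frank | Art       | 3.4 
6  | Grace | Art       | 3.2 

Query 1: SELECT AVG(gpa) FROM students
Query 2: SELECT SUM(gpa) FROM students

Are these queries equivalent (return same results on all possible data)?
No, not equivalent

Query 1 returns: [(3.318,)]
Query 2 returns: [(16.59,)]

Reason: AVG vs SUM give different aggregate values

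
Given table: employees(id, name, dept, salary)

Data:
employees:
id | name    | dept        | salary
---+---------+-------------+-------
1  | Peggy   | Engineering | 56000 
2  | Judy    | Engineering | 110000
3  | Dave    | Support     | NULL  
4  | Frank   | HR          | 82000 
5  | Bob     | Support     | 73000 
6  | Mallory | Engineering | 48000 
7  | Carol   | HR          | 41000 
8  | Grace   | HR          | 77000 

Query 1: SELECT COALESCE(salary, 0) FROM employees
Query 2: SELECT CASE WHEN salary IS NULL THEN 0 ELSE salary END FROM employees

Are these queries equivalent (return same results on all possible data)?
Yes, equivalent

Both queries return: [(0,), (41000,), (48000,), (56000,), (73000,), (77000,), (82000,), (110000,)]

Reason: COALESCE vs CASE for NULL handling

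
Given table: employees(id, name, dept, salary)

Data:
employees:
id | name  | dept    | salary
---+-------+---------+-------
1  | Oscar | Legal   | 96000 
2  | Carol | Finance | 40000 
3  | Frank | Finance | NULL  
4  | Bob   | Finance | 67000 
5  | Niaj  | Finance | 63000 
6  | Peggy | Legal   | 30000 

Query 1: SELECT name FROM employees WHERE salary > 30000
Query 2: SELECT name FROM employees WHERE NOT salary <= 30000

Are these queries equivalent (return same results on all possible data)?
Yes, equivalent

Both queries return: [('Bob',), ('Carol',), ('Niaj',), ('Oscar',)]

Reason: Both filter salary > 30000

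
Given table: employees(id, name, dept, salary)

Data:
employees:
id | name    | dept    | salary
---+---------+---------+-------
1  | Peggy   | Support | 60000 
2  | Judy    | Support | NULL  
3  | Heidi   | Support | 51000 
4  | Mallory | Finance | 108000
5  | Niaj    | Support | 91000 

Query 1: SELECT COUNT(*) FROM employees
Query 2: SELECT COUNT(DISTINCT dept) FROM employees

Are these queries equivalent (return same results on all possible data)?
No, not equivalent

Query 1 returns: [(5,)]
Query 2 returns: [(2,)]

Reason: COUNT(*) counts rows, COUNT(DISTINCT dept) counts unique depts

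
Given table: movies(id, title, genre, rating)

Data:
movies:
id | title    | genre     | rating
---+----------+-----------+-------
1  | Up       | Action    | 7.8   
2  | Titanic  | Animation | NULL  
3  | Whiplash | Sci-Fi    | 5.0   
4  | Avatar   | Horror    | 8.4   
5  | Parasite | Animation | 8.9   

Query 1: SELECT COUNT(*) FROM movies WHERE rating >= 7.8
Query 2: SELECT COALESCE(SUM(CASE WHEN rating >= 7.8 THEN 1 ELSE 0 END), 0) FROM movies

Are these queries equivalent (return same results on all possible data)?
Yes, equivalent

Both queries return: [(3,)]

Reason: COUNT with WHERE vs conditional SUM (COALESCE handles empty-table NULL)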